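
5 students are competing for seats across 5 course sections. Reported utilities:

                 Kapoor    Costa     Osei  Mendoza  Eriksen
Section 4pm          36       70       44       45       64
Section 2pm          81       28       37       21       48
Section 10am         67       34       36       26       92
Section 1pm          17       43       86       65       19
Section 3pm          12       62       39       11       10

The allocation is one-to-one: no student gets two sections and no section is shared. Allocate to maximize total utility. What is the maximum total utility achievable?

Optimal: Kapoor→Section 2pm (81 points), Costa→Section 3pm (62 points), Osei→Section 1pm (86 points), Mendoza→Section 4pm (45 points), Eriksen→Section 10am (92 points) — total 81+62+86+45+92 = 366 points.
Max-entry greedy (repeatedly take the single best remaining cell) gives 340 points, worse by 26.

Maximum total: 366 points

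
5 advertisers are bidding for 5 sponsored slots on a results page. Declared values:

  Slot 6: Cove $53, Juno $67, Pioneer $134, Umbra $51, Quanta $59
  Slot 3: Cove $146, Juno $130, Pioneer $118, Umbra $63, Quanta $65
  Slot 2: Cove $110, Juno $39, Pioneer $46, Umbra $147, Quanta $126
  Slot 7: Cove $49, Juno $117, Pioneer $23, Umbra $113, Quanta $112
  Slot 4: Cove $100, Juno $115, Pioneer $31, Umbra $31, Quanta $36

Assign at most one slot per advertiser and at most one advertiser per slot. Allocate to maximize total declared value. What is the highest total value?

This is the linear assignment problem.
Optimal: Cove→Slot 3 ($146), Juno→Slot 4 ($115), Pioneer→Slot 6 ($134), Umbra→Slot 2 ($147), Quanta→Slot 7 ($112) — total 146+115+134+147+112 = $654.
Row-greedy (each advertiser in turn takes its best remaining slot) gives $580, worse by 74.

Maximum total: $654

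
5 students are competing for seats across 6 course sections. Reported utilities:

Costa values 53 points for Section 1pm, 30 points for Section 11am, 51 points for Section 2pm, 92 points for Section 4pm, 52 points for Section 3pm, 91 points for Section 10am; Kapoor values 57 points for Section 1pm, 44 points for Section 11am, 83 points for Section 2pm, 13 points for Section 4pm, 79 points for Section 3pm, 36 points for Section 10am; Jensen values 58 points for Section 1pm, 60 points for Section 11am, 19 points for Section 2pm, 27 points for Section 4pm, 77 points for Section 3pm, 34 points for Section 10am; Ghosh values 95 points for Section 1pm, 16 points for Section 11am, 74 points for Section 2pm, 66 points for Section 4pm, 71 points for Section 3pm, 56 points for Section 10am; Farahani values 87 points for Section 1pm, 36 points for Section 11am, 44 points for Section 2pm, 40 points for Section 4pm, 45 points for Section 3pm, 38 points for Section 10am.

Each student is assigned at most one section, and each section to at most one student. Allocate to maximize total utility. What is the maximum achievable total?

Max total: 404 points

Treat this as an assignment problem: match each student to one section.
Optimal: Costa→Section 10am (91 points), Kapoor→Section 2pm (83 points), Jensen→Section 3pm (77 points), Ghosh→Section 4pm (66 points), Farahani→Section 1pm (87 points) — total 91+83+77+66+87 = 404 points.
Row-greedy (each student in turn takes its best remaining section) gives 385 points, worse by 19.
Next-best assignment: Costa→Section 4pm, Kapoor→Section 2pm, Jensen→Section 3pm, Ghosh→Section 10am, Farahani→Section 1pm = 395 points.
No other one-to-one assignment exceeds 404 points.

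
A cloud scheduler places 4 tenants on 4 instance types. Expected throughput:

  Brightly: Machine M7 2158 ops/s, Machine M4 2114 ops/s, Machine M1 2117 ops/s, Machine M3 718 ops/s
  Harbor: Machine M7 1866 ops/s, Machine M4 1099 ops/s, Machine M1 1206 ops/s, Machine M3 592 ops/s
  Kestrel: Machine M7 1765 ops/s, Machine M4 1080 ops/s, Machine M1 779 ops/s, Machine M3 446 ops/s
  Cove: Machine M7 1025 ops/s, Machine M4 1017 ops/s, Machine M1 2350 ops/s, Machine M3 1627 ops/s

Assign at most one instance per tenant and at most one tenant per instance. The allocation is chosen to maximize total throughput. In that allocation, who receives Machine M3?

Harbor receives Machine M3.

This is the linear assignment problem.
Optimal: Brightly→Machine M4 (2114 ops/s), Harbor→Machine M3 (592 ops/s), Kestrel→Machine M7 (1765 ops/s), Cove→Machine M1 (2350 ops/s) — total 2114+592+1765+2350 = 6821 ops/s.
Next-best assignment: Brightly→Machine M4, Harbor→Machine M7, Kestrel→Machine M3, Cove→Machine M1 = 6776 ops/s.
Harbor's own top instance is Machine M7 (1866 ops/s), but forcing Harbor→Machine M7 and reassigning the rest optimally gives only 6776 ops/s — worse by 45.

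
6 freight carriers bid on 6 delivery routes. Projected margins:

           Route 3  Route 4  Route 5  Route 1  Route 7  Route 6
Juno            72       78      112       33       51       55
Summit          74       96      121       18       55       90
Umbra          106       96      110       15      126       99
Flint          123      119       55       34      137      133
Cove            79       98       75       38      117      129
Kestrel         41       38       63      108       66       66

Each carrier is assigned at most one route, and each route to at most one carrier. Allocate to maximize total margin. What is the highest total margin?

Optimal: Juno→Route 5 ($112k), Summit→Route 4 ($96k), Umbra→Route 7 ($126k), Flint→Route 3 ($123k), Cove→Route 6 ($129k), Kestrel→Route 1 ($108k) — total 112+96+126+123+129+108 = $694k.
Column-greedy (each route in turn goes to its best remaining carrier) gives $631k, worse by 63.
Next-best assignment: Juno→Route 5, Summit→Route 4, Umbra→Route 3, Flint→Route 7, Cove→Route 6, Kestrel→Route 1 = $688k.
Every other assignment is strictly worse.

Max total: $694k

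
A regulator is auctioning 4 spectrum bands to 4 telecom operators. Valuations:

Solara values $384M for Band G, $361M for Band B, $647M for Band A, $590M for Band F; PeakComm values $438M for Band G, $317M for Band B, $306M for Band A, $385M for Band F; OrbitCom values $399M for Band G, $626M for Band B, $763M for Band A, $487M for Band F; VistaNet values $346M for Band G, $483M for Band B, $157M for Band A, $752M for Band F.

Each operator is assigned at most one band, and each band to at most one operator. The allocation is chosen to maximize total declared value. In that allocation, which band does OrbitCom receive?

Optimal: Solara→Band A ($647M), PeakComm→Band G ($438M), OrbitCom→Band B ($626M), VistaNet→Band F ($752M) — total 647+438+626+752 = $2463M.
Next-best assignment: Solara→Band B, PeakComm→Band G, OrbitCom→Band A, VistaNet→Band F = $2314M.
Checked against all permutations: $2463M is optimal.
OrbitCom's own top band is Band A ($763M), but forcing OrbitCom→Band A and reassigning the rest optimally gives only $2314M — worse by 149.

OrbitCom receives Band B.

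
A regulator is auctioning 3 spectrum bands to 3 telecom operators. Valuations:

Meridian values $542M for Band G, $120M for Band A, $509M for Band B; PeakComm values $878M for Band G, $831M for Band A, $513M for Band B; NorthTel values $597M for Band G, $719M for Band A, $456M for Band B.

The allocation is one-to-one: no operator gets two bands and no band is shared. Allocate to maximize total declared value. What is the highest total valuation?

Optimal: Meridian→Band B ($509M), PeakComm→Band G ($878M), NorthTel→Band A ($719M) — total 509+878+719 = $2106M.
Row-greedy (each operator in turn takes its best remaining band) gives $1829M, worse by 277.
Next-best assignment: Meridian→Band B, PeakComm→Band A, NorthTel→Band G = $1937M.

Maximum total: $2106M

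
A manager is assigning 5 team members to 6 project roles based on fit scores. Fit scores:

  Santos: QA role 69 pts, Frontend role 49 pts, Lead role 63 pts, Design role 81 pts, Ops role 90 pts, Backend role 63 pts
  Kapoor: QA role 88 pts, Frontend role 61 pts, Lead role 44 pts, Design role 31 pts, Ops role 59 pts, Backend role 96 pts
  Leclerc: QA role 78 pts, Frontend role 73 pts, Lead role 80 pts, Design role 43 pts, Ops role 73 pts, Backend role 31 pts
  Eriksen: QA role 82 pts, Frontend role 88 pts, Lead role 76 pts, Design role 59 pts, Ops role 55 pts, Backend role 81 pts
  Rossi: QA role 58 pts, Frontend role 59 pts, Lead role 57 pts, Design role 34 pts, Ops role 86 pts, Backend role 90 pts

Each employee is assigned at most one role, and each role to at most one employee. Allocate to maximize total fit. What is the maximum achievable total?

Maximum total: 436 pts

Treat this as an assignment problem: match each employee to one role.
Optimal: Santos→Ops role (90 pts), Kapoor→QA role (88 pts), Leclerc→Lead role (80 pts), Eriksen→Frontend role (88 pts), Rossi→Backend role (90 pts) — total 90+88+80+88+90 = 436 pts.
Max-entry greedy (repeatedly take the single best remaining cell) gives 412 pts, worse by 24.
Every other assignment is strictly worse.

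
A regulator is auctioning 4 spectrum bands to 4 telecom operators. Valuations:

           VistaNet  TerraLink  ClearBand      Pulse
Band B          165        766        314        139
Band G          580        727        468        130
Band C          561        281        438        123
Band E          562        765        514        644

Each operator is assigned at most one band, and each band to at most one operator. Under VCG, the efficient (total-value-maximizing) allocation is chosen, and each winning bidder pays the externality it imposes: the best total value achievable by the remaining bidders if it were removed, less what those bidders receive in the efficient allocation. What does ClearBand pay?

ClearBand pays $19M.

Efficient allocation: VistaNet→Band C ($561M), TerraLink→Band B ($766M), ClearBand→Band G ($468M), Pulse→Band E ($644M); total welfare W = $2439M.
ClearBand receives Band G at value $468M, so the others get W − 468 = $1971M.
Without ClearBand: best allocation of the remaining 3 bidders over all 4 bands is VistaNet→Band G ($580M), TerraLink→Band B ($766M), Pulse→Band E ($644M), total $1990M.
VCG payment = (others' best without ClearBand) − (others' welfare with ClearBand) = 1990 − 1971 = $19M.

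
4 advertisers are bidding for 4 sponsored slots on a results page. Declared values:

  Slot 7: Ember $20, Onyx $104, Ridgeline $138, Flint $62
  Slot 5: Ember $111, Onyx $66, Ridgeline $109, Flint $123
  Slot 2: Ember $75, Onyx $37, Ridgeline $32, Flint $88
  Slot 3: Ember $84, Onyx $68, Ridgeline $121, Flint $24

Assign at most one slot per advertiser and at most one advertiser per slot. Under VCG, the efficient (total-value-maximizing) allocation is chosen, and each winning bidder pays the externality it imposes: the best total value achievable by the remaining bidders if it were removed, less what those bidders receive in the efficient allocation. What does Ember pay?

Efficient allocation: Ember→Slot 5 ($111), Onyx→Slot 7 ($104), Ridgeline→Slot 3 ($121), Flint→Slot 2 ($88); total welfare W = $424.
Ember receives Slot 5 at value $111, so the others get W − 111 = $313.
Without Ember: best allocation of the remaining 3 bidders over all 4 slots is Onyx→Slot 7 ($104), Ridgeline→Slot 3 ($121), Flint→Slot 5 ($123), total $348.
VCG payment = (others' best without Ember) − (others' welfare with Ember) = 348 − 313 = $35.

Ember pays $35.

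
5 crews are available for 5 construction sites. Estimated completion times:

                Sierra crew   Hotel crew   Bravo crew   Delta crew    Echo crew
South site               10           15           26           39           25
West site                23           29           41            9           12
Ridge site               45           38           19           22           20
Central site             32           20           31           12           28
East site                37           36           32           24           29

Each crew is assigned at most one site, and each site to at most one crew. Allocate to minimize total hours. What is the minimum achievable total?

Optimal: Sierra crew→South site (10 hours), Hotel crew→Central site (20 hours), Bravo crew→Ridge site (19 hours), Delta crew→East site (24 hours), Echo crew→West site (12 hours) — total 10+20+19+24+12 = 85 hours.
Column-greedy (each site in turn goes to its cheapest remaining crew) gives 87 hours, worse by 2.
Checked against all permutations: 85 hours is optimal.

Min total: 85 hours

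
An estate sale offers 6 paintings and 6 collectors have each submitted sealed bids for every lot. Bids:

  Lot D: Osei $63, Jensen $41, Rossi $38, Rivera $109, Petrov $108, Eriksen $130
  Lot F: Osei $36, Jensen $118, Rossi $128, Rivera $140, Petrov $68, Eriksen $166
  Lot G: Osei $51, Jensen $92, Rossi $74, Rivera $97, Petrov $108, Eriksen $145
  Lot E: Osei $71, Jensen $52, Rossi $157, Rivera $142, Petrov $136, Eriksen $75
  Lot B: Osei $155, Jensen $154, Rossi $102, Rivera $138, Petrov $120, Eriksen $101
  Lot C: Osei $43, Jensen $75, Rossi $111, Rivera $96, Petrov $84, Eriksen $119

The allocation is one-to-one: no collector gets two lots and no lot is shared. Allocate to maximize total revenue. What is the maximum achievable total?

Maximum total: $780

This is a one-to-one assignment (maximum-weight bipartite matching).
Optimal: Osei→Lot B ($155), Jensen→Lot C ($75), Rossi→Lot E ($157), Rivera→Lot F ($140), Petrov→Lot D ($108), Eriksen→Lot G ($145) — total 155+75+157+140+108+145 = $780.
Max-entry greedy (repeatedly take the single best remaining cell) gives $770, worse by 10.
Swapping Osei↔Jensen (Osei→Lot C $43, Jensen→Lot B $154) loses 33.
No other one-to-one assignment exceeds $780.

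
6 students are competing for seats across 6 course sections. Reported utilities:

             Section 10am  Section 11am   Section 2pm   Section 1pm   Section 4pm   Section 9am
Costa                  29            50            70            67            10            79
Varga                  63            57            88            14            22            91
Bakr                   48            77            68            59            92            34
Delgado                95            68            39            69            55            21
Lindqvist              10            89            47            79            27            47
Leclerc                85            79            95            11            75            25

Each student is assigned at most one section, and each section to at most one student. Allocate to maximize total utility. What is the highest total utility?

Optimal: Costa→Section 1pm (67 points), Varga→Section 9am (91 points), Bakr→Section 4pm (92 points), Delgado→Section 10am (95 points), Lindqvist→Section 11am (89 points), Leclerc→Section 2pm (95 points) — total 67+91+92+95+89+95 = 529 points.
Row-greedy (each student in turn takes its best remaining section) gives 454 points, worse by 75.
Next-best assignment: Costa→Section 9am, Varga→Section 2pm, Bakr→Section 4pm, Delgado→Section 10am, Lindqvist→Section 1pm, Leclerc→Section 11am = 512 points.
Swapping Costa↔Delgado (Costa→Section 10am 29 points, Delgado→Section 1pm 69 points) loses 64.
Checked against all permutations: 529 points is optimal.

Max total: 529 points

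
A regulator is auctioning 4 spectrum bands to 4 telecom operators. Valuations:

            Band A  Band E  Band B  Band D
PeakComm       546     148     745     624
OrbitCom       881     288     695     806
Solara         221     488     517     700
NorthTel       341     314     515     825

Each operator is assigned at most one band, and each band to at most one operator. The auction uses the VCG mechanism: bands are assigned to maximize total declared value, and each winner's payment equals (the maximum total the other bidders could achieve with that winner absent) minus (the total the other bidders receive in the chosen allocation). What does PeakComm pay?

Efficient allocation: PeakComm→Band B ($745M), OrbitCom→Band A ($881M), Solara→Band E ($488M), NorthTel→Band D ($825M); total welfare W = $2939M.
PeakComm receives Band B at value $745M, so the others get W − 745 = $2194M.
Without PeakComm: best allocation of the remaining 3 bidders over all 4 bands is OrbitCom→Band A ($881M), Solara→Band B ($517M), NorthTel→Band D ($825M), total $2223M.
VCG payment = (others' best without PeakComm) − (others' welfare with PeakComm) = 2223 − 2194 = $29M.

PeakComm pays $29M.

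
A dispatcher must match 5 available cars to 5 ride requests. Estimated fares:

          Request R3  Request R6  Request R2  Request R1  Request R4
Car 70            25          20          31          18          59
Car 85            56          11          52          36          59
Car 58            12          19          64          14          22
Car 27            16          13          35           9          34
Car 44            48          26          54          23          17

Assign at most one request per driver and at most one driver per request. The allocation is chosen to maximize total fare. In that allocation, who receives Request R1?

Car 85 receives Request R1.

Optimal: Car 70→Request R4 ($59), Car 85→Request R1 ($36), Car 58→Request R2 ($64), Car 27→Request R6 ($13), Car 44→Request R3 ($48) — total 59+36+64+13+48 = $220.
Max-entry greedy (repeatedly take the single best remaining cell) gives $214, worse by 6.
Car 85's own top request is Request R4 ($59), but forcing Car 85→Request R4 and reassigning the rest optimally gives only $202 — worse by 18.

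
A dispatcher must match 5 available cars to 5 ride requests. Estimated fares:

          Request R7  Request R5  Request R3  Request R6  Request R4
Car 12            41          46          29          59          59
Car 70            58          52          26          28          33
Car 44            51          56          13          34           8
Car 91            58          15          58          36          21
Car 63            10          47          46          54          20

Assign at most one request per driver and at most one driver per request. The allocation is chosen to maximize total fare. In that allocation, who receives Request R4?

Car 12 receives Request R4.

Optimal: Car 12→Request R4 ($59), Car 70→Request R7 ($58), Car 44→Request R5 ($56), Car 91→Request R3 ($58), Car 63→Request R6 ($54) — total 59+58+56+58+54 = $285.
Next-best assignment: Car 12→Request R4, Car 70→Request R5, Car 44→Request R7, Car 91→Request R3, Car 63→Request R6 = $274.
Checked against all permutations: $285 is optimal.
Car 12's own top request is Request R6 ($59), but forcing Car 12→Request R6 and reassigning the rest optimally gives only $252 — worse by 33.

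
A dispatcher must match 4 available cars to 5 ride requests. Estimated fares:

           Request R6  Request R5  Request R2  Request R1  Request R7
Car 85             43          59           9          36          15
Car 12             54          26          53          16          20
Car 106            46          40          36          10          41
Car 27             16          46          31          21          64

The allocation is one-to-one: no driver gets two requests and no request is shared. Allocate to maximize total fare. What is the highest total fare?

Treat this as an assignment problem: match each driver to one request.
Optimal: Car 85→Request R5 ($59), Car 12→Request R2 ($53), Car 106→Request R6 ($46), Car 27→Request R7 ($64) — total 59+53+46+64 = $222.
Column-greedy (each request in turn goes to its best remaining driver) gives $170, worse by 52.
No other one-to-one assignment exceeds $222.

Maximum total: $222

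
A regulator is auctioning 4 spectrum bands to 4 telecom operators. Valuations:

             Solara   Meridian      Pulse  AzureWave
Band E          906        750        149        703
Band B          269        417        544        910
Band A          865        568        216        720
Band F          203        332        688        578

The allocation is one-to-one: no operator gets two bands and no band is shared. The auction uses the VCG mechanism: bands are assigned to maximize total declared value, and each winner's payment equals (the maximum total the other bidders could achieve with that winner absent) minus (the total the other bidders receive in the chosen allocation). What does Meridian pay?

Efficient allocation: Solara→Band A ($865M), Meridian→Band E ($750M), Pulse→Band F ($688M), AzureWave→Band B ($910M); total welfare W = $3213M.
Meridian receives Band E at value $750M, so the others get W − 750 = $2463M.
Without Meridian: best allocation of the remaining 3 bidders over all 4 bands is Solara→Band E ($906M), Pulse→Band F ($688M), AzureWave→Band B ($910M), total $2504M.
VCG payment = (others' best without Meridian) − (others' welfare with Meridian) = 2504 − 2463 = $41M.

Meridian pays $41M.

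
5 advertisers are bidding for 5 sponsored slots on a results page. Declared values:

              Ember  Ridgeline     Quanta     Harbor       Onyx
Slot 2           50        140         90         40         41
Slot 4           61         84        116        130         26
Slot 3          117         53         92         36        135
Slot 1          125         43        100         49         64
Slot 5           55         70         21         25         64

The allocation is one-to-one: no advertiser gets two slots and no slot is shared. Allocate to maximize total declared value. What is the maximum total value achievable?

This is the linear assignment problem.
Optimal: Ember→Slot 5 ($55), Ridgeline→Slot 2 ($140), Quanta→Slot 1 ($100), Harbor→Slot 4 ($130), Onyx→Slot 3 ($135) — total 55+140+100+130+135 = $560.
Column-greedy (each slot in turn goes to its best remaining advertiser) gives $551, worse by 9.
Next-best assignment: Ember→Slot 3, Ridgeline→Slot 2, Quanta→Slot 1, Harbor→Slot 4, Onyx→Slot 5 = $551.
Every other assignment is strictly worse.

Maximum total: $560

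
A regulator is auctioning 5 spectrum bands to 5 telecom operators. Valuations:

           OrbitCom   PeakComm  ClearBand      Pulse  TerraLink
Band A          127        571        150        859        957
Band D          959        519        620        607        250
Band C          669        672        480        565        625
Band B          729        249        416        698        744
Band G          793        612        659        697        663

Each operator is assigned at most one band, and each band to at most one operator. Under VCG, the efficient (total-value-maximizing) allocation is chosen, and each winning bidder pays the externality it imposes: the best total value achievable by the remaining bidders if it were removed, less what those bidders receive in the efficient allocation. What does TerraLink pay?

TerraLink pays $161M.

Efficient allocation: OrbitCom→Band D ($959M), PeakComm→Band C ($672M), ClearBand→Band G ($659M), Pulse→Band B ($698M), TerraLink→Band A ($957M); total welfare W = $3945M.
TerraLink receives Band A at value $957M, so the others get W − 957 = $2988M.
Without TerraLink: best allocation of the remaining 4 bidders over all 5 bands is OrbitCom→Band D ($959M), PeakComm→Band C ($672M), ClearBand→Band G ($659M), Pulse→Band A ($859M), total $3149M.
VCG payment = (others' best without TerraLink) − (others' welfare with TerraLink) = 3149 − 2988 = $161M.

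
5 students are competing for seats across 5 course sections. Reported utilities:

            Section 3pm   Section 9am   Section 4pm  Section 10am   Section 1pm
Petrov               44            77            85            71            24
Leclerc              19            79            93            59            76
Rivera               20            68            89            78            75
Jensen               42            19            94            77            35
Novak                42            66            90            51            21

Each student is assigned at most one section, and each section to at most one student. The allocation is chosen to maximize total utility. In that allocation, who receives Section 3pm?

Novak receives Section 3pm.

Optimal: Petrov→Section 9am (77 points), Leclerc→Section 1pm (76 points), Rivera→Section 10am (78 points), Jensen→Section 4pm (94 points), Novak→Section 3pm (42 points) — total 77+76+78+94+42 = 367 points.
Max-entry greedy (repeatedly take the single best remaining cell) gives 316 points, worse by 51.
Next-best assignment: Petrov→Section 3pm, Leclerc→Section 9am, Rivera→Section 1pm, Jensen→Section 10am, Novak→Section 4pm = 365 points.
Every other assignment is strictly worse.
Novak's own top section is Section 4pm (90 points), but forcing Novak→Section 4pm and reassigning the rest optimally gives only 365 points — worse by 2.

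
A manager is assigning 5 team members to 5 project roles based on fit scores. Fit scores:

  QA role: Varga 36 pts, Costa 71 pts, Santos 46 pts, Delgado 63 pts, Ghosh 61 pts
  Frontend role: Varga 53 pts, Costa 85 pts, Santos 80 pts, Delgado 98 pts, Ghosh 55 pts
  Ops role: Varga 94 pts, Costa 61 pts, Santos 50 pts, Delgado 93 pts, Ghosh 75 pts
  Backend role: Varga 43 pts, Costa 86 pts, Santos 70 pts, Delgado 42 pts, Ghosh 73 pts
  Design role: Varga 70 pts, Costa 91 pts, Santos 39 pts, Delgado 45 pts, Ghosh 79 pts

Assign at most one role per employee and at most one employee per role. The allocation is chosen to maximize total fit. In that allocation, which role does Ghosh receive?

Optimal: Varga→Ops role (94 pts), Costa→Design role (91 pts), Santos→Backend role (70 pts), Delgado→Frontend role (98 pts), Ghosh→QA role (61 pts) — total 94+91+70+98+61 = 414 pts.
Max-entry greedy (repeatedly take the single best remaining cell) gives 402 pts, worse by 12.
Next-best assignment: Varga→Ops role, Costa→QA role, Santos→Backend role, Delgado→Frontend role, Ghosh→Design role = 412 pts.
Checked against all permutations: 414 pts is optimal.
Ghosh's own top role is Design role (79 pts), but forcing Ghosh→Design role and reassigning the rest optimally gives only 412 pts — worse by 2.

Ghosh receives QA role.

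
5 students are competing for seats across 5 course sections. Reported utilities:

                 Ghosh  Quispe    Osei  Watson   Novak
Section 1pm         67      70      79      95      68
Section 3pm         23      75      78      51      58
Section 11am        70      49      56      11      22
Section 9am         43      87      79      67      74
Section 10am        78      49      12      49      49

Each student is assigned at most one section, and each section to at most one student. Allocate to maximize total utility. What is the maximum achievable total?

Max total: 379 points

This is the linear assignment problem.
Optimal: Ghosh→Section 11am (70 points), Quispe→Section 9am (87 points), Osei→Section 3pm (78 points), Watson→Section 1pm (95 points), Novak→Section 10am (49 points) — total 70+87+78+95+49 = 379 points.
Max-entry greedy (repeatedly take the single best remaining cell) gives 360 points, worse by 19.
Next-best assignment: Ghosh→Section 10am, Quispe→Section 3pm, Osei→Section 11am, Watson→Section 1pm, Novak→Section 9am = 378 points.
Swapping Novak↔Quispe (Novak→Section 9am 74 points, Quispe→Section 10am 49 points) loses 13.
Every other assignment is strictly worse.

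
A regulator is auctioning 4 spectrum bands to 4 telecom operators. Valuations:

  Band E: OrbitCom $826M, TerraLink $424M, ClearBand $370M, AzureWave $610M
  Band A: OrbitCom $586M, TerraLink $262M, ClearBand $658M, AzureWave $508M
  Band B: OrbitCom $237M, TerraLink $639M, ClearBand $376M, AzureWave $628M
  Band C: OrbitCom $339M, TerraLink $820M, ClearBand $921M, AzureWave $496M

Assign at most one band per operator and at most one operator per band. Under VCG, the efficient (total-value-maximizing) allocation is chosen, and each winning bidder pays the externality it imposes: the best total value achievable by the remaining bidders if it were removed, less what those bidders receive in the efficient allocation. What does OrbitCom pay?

OrbitCom pays $64M.

Efficient allocation: OrbitCom→Band E ($826M), TerraLink→Band C ($820M), ClearBand→Band A ($658M), AzureWave→Band B ($628M); total welfare W = $2932M.
OrbitCom receives Band E at value $826M, so the others get W − 826 = $2106M.
Without OrbitCom: best allocation of the remaining 3 bidders over all 4 bands is TerraLink→Band B ($639M), ClearBand→Band C ($921M), AzureWave→Band E ($610M), total $2170M.
VCG payment = (others' best without OrbitCom) − (others' welfare with OrbitCom) = 2170 − 2106 = $64M.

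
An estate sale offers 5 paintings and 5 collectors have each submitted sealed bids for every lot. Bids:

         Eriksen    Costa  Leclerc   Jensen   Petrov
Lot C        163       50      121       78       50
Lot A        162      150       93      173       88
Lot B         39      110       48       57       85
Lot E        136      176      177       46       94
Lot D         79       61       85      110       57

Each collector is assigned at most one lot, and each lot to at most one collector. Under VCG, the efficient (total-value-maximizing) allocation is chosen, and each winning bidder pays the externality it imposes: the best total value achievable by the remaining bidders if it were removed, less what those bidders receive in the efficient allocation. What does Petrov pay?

Efficient allocation: Eriksen→Lot C ($163), Costa→Lot A ($150), Leclerc→Lot E ($177), Jensen→Lot D ($110), Petrov→Lot B ($85); total welfare W = $685.
Petrov receives Lot B at value $85, so the others get W − 85 = $600.
Without Petrov: best allocation of the remaining 4 bidders over all 5 lots is Eriksen→Lot C ($163), Costa→Lot B ($110), Leclerc→Lot E ($177), Jensen→Lot A ($173), total $623.
VCG payment = (others' best without Petrov) − (others' welfare with Petrov) = 623 − 600 = $23.

Petrov pays $23.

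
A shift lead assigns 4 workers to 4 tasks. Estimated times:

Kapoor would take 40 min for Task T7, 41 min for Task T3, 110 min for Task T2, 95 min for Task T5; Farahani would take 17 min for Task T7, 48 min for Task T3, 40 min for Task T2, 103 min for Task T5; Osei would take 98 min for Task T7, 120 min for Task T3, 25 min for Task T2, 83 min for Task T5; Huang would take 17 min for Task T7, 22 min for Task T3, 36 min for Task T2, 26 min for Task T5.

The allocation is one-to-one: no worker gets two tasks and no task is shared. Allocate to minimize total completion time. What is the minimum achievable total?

Optimal: Kapoor→Task T3 (41 min), Farahani→Task T7 (17 min), Osei→Task T2 (25 min), Huang→Task T5 (26 min) — total 41+17+25+26 = 109 min.
Every other assignment is strictly worse.

Minimum total: 109 min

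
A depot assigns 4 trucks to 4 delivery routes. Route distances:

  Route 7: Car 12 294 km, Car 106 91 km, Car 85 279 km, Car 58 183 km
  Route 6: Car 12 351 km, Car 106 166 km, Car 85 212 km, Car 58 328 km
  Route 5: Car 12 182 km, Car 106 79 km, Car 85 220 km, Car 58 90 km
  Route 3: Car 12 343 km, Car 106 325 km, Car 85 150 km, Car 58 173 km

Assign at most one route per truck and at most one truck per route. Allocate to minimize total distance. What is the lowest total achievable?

Min total: 658 km

This is the linear assignment problem.
Optimal: Car 12→Route 5 (182 km), Car 106→Route 7 (91 km), Car 85→Route 6 (212 km), Car 58→Route 3 (173 km) — total 182+91+212+173 = 658 km.
Column-greedy (each route in turn goes to its cheapest remaining truck) gives 736 km, worse by 78.
Next-best assignment: Car 12→Route 5, Car 106→Route 6, Car 85→Route 3, Car 58→Route 7 = 681 km.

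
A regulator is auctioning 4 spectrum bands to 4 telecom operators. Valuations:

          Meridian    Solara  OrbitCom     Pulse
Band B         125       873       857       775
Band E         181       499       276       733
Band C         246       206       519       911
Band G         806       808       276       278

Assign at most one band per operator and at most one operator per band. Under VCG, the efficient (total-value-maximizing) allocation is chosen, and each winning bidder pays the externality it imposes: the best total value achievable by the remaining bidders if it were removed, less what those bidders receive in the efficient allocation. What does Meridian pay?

Efficient allocation: Meridian→Band G ($806M), Solara→Band E ($499M), OrbitCom→Band B ($857M), Pulse→Band C ($911M); total welfare W = $3073M.
Meridian receives Band G at value $806M, so the others get W − 806 = $2267M.
Without Meridian: best allocation of the remaining 3 bidders over all 4 bands is Solara→Band G ($808M), OrbitCom→Band B ($857M), Pulse→Band C ($911M), total $2576M.
VCG payment = (others' best without Meridian) − (others' welfare with Meridian) = 2576 − 2267 = $309M.

Meridian pays $309M.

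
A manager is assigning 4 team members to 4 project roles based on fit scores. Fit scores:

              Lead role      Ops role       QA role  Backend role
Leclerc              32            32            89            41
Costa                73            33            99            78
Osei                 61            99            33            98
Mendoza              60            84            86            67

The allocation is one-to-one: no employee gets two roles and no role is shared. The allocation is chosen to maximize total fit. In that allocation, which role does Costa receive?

This is the linear assignment problem.
Optimal: Leclerc→QA role (89 pts), Costa→Lead role (73 pts), Osei→Backend role (98 pts), Mendoza→Ops role (84 pts) — total 89+73+98+84 = 344 pts.
Row-greedy (each employee in turn takes its best remaining role) gives 326 pts, worse by 18.
Swapping Leclerc↔Mendoza (Leclerc→Ops role 32 pts, Mendoza→QA role 86 pts) loses 55.
Costa's own top role is QA role (99 pts), but forcing Costa→QA role and reassigning the rest optimally gives only 313 pts — worse by 31.

Costa receives Lead role.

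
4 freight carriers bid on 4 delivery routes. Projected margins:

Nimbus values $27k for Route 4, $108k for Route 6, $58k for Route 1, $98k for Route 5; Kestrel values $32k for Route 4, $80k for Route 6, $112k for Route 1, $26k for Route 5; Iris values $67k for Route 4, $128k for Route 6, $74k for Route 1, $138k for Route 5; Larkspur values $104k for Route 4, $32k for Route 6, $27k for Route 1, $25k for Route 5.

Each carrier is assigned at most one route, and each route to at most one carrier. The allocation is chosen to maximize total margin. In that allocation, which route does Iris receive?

Optimal: Nimbus→Route 6 ($108k), Kestrel→Route 1 ($112k), Iris→Route 5 ($138k), Larkspur→Route 4 ($104k) — total 108+112+138+104 = $462k.
Column-greedy (each route in turn goes to its best remaining carrier) gives $442k, worse by 20.
Next-best assignment: Nimbus→Route 5, Kestrel→Route 1, Iris→Route 6, Larkspur→Route 4 = $442k.
Checked against all permutations: $462k is optimal.

Iris receives Route 5.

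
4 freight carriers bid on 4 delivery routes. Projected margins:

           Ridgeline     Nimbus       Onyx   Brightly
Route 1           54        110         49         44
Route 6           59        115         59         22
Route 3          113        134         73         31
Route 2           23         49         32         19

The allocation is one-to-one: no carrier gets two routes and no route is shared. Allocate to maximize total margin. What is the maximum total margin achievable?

Max total: $304k

Treat this as an assignment problem: match each carrier to one route.
Optimal: Ridgeline→Route 3 ($113k), Nimbus→Route 6 ($115k), Onyx→Route 2 ($32k), Brightly→Route 1 ($44k) — total 113+115+32+44 = $304k.
Column-greedy (each route in turn goes to its best remaining carrier) gives $261k, worse by 43.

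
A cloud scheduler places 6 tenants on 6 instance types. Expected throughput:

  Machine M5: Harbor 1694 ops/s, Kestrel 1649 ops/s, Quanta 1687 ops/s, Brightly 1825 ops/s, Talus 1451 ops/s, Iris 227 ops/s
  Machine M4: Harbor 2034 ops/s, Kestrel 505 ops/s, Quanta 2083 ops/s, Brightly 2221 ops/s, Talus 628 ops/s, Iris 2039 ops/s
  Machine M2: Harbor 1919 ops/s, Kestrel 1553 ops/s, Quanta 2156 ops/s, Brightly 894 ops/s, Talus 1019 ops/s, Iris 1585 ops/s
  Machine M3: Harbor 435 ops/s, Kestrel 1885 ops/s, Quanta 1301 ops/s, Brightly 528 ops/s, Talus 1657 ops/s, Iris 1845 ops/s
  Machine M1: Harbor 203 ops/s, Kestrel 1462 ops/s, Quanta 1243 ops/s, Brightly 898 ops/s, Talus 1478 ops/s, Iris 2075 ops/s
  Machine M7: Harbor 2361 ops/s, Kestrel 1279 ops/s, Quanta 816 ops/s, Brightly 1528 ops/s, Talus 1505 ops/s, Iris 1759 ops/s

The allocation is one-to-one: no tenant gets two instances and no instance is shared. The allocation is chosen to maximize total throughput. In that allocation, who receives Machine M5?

Talus receives Machine M5.

Optimal: Harbor→Machine M7 (2361 ops/s), Kestrel→Machine M3 (1885 ops/s), Quanta→Machine M2 (2156 ops/s), Brightly→Machine M4 (2221 ops/s), Talus→Machine M5 (1451 ops/s), Iris→Machine M1 (2075 ops/s) — total 2361+1885+2156+2221+1451+2075 = 12149 ops/s.
Row-greedy (each tenant in turn takes its best remaining instance) gives 10328 ops/s, worse by 1821.
Next-best assignment: Harbor→Machine M7, Kestrel→Machine M5, Quanta→Machine M2, Brightly→Machine M4, Talus→Machine M3, Iris→Machine M1 = 12119 ops/s.
Every other assignment is strictly worse.
Talus's own top instance is Machine M3 (1657 ops/s), but forcing Talus→Machine M3 and reassigning the rest optimally gives only 12119 ops/s — worse by 30.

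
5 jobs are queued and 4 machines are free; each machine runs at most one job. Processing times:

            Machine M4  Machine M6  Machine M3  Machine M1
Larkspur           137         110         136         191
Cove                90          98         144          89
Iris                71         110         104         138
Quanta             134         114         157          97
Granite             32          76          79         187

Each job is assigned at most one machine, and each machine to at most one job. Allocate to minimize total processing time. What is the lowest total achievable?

Min total: 331 min

Optimal: Granite→Machine M4 (32 min), Cove→Machine M6 (98 min), Iris→Machine M3 (104 min), Quanta→Machine M1 (97 min) — total 32+98+104+97 = 331 min.
Min-entry greedy (repeatedly take the single cheapest remaining cell) gives 335 min, worse by 4.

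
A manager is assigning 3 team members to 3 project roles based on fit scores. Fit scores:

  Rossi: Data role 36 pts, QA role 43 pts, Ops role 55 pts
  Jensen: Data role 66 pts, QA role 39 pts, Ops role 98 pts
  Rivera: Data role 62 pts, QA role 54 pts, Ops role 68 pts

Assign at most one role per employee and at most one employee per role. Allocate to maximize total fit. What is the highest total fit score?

This is the linear assignment problem.
Optimal: Rossi→QA role (43 pts), Jensen→Ops role (98 pts), Rivera→Data role (62 pts) — total 43+98+62 = 203 pts.
Row-greedy (each employee in turn takes its best remaining role) gives 175 pts, worse by 28.
Checked against all permutations: 203 pts is optimal.

Max total: 203 pts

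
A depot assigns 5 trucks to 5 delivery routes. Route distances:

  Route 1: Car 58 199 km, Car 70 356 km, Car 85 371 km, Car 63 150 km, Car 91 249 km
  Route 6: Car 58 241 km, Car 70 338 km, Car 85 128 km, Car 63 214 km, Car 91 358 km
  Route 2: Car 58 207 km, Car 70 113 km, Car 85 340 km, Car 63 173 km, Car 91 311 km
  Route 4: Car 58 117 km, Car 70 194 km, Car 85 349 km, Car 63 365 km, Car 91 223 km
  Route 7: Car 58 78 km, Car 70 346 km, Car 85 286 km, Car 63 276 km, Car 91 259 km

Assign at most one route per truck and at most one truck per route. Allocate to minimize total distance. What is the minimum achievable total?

Optimal: Car 58→Route 7 (78 km), Car 70→Route 2 (113 km), Car 85→Route 6 (128 km), Car 63→Route 1 (150 km), Car 91→Route 4 (223 km) — total 78+113+128+150+223 = 692 km.
Column-greedy (each route in turn goes to its cheapest remaining truck) gives 767 km, worse by 75.
Every other assignment is strictly worse.

Min total: 692 km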